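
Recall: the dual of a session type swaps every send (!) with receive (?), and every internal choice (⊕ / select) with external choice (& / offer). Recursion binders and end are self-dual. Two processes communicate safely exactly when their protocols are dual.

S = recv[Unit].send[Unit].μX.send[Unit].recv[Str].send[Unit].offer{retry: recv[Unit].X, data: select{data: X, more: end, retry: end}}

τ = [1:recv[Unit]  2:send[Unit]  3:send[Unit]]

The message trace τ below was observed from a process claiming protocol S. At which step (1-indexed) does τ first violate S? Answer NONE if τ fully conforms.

NONE

step 1: recv[Unit]  ✓  cont: send[Unit].μX.…
step 2: send[Unit]  ✓  cont: μX.…
step 3: send[Unit]  ✓  cont: recv[Str].send[Unit].offer{retry: recv[Unit].μX.…, data: select{data: μX.…, more: end, retry: end}}
τ conforms to S (length 3)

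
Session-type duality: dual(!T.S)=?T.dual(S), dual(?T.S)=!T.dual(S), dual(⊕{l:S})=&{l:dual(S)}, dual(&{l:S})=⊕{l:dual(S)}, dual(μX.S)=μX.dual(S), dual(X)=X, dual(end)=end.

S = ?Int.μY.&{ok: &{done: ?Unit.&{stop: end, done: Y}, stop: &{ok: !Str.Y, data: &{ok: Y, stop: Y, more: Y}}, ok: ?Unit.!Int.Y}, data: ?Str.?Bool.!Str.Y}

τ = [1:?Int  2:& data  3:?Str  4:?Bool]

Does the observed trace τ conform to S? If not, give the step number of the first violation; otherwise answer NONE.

NONE

@1 ?Int  ok  now at μY.…
@2 & data  ok  now at ?Str.?Bool.!Str.μY.…
@3 ?Str  ok  now at ?Bool.!Str.μY.…
@4 ?Bool  ok  now at !Str.μY.…
all 4 steps conform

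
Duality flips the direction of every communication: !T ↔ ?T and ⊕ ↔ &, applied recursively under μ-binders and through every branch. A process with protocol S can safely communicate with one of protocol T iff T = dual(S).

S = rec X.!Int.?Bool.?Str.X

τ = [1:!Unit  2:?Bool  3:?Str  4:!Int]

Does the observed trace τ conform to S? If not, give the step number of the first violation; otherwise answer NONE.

1

[1] got !Unit, protocol expects !Int  ✗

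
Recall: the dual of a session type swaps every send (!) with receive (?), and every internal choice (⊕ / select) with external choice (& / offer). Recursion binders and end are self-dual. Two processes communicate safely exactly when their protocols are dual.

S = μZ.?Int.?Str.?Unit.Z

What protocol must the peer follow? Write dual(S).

μZ.!Int.!Str.!Unit.Z

μZ = μZ  (binder kept)
  ?Int = !Int
    ?Str = !Str
      ?Unit = !Unit
        Z ↦ Z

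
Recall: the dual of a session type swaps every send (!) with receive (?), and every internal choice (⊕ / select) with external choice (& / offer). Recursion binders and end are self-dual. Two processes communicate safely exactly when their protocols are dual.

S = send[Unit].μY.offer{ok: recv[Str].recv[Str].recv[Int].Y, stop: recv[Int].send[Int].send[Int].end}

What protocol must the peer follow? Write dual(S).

recv[Unit].μY.select{ok: send[Str].send[Str].send[Int].Y, stop: send[Int].recv[Int].recv[Int].end}

send[Unit] = recv[Unit]
  μY = μY  (binder kept)
    offer{ok,stop} = select{ok,stop}  (offer→select)
      [ok]
        recv[Str] = send[Str]
          recv[Str] = send[Str]
            recv[Int] = send[Int]
              Y self-dual
      [stop]
        recv[Int] = send[Int]
          send[Int] = recv[Int]
            send[Int] = recv[Int]
              end self-dual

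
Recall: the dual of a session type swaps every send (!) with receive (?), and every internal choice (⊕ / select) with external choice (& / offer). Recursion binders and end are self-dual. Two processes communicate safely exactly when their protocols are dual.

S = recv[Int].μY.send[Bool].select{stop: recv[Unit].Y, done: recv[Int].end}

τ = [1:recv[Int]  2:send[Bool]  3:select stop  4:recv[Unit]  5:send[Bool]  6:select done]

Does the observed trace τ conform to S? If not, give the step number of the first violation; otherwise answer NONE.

NONE

step 1: recv[Int]  ok  cont: μY.…
step 2: send[Bool]  ok  cont: select{stop: recv[Unit].μY.…, done: recv[Int].end}
step 3: select stop  ok  cont: recv[Unit].μY.…
step 4: recv[Unit]  ok  cont: μY.…
step 5: send[Bool]  ok  cont: select{stop: recv[Unit].μY.…, done: recv[Int].end}
step 6: select done  ok  cont: recv[Int].end
τ conforms to S (length 6)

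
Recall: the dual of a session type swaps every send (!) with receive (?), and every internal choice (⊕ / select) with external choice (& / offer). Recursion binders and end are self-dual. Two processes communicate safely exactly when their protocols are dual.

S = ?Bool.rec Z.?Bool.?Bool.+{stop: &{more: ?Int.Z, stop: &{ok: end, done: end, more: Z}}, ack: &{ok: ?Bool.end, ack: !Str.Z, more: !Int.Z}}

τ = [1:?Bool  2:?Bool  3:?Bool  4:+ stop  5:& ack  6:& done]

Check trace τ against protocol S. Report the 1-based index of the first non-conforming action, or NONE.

5

[1] ?Bool  ok  cont: rec Z.…
[2] ?Bool  ok  cont: ?Bool.+{stop: &{more: ?Int.rec Z.…, stop: &{ok: end, done: end, more: rec Z.…}}, ack: &{ok: ?Bool.end, ack: !Str.rec Z.…, more: !Int.rec Z.…}}
[3] ?Bool  ok  cont: +{stop: &{more: ?Int.rec Z.…, stop: &{ok: end, done: end, more: rec Z.…}}, ack: &{ok: ?Bool.end, ack: !Str.rec Z.…, more: !Int.rec Z.…}}
[4] + stop  ok  cont: &{more: ?Int.rec Z.…, stop: &{ok: end, done: end, more: rec Z.…}}
[5] got & ack, protocol expects & more or & stop  ✗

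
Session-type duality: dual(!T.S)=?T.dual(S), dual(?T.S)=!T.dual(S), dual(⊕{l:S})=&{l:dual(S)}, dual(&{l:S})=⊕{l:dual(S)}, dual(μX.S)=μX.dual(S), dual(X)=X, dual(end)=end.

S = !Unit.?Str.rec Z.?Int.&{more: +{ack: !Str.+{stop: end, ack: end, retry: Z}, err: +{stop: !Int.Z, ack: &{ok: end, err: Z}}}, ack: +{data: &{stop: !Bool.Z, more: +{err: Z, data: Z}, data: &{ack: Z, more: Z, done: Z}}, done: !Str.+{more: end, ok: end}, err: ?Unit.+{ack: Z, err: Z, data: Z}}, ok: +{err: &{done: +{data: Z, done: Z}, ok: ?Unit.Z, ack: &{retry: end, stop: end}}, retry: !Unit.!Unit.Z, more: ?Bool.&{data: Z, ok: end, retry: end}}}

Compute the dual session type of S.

!Unit ↦ ?Unit
  ?Str ↦ !Str
    rec Z ↦ rec Z  (binder kept)
      ?Int ↦ !Int
        &{more,ack,ok} ↦ +{more,ack,ok}  (&→⊕)
          case more:
            +{ack,err} ↦ &{ack,err}  (internal→external)
              case ack:
                !Str ↦ ?Str
                  +{stop,ack,retry} ↦ &{stop,ack,retry}  (internal→external)
                    case stop:
                      dual(end) = end
                    case ack:
                      dual(end) = end
                    case retry:
                      dual(Z) = Z
              case err:
                +{stop,ack} ↦ &{stop,ack}  (internal→external)
                  case stop:
                    !Int ↦ ?Int
                      dual(Z) = Z
                  case ack:
                    &{ok,err} ↦ +{ok,err}  (&→⊕)
                      case ok:
                        dual(end) = end
                      case err:
                        dual(Z) = Z
          case ack:
            +{data,done,err} ↦ &{data,done,err}  (internal→external)
              case data:
                &{stop,more,data} ↦ +{stop,more,data}  (&→⊕)
                  case stop:
                    !Bool ↦ ?Bool
                      dual(Z) = Z
                  case more:
                    +{err,data} ↦ &{err,data}  (internal→external)
                      case err:
                        dual(Z) = Z
                      case data:
                        dual(Z) = Z
                  case data:
                    &{ack,more,done} ↦ +{ack,more,done}  (&→⊕)
                      case ack:
                        dual(Z) = Z
                      case more:
                        dual(Z) = Z
                      case done:
                        dual(Z) = Z
              case done:
                !Str ↦ ?Str
                  +{more,ok} ↦ &{more,ok}  (internal→external)
                    case more:
                      dual(end) = end
                    case ok:
                      dual(end) = end
              case err:
                ?Unit ↦ !Unit
                  +{ack,err,data} ↦ &{ack,err,data}  (internal→external)
                    case ack:
                      dual(Z) = Z
                    case err:
                      dual(Z) = Z
                    case data:
                      dual(Z) = Z
          case ok:
            +{err,retry,more} ↦ &{err,retry,more}  (internal→external)
              case err:
                &{done,ok,ack} ↦ +{done,ok,ack}  (&→⊕)
                  case done:
                    +{data,done} ↦ &{data,done}  (internal→external)
                      case data:
                        dual(Z) = Z
                      case done:
                        dual(Z) = Z
                  case ok:
                    ?Unit ↦ !Unit
                      dual(Z) = Z
                  case ack:
                    &{retry,stop} ↦ +{retry,stop}  (&→⊕)
                      case retry:
                        dual(end) = end
                      case stop:
                        dual(end) = end
              case retry:
                !Unit ↦ ?Unit
                  !Unit ↦ ?Unit
                    dual(Z) = Z
              case more:
                ?Bool ↦ !Bool
                  &{data,ok,retry} ↦ +{data,ok,retry}  (&→⊕)
                    case data:
                      dual(Z) = Z
                    case ok:
                      dual(end) = end
                    case retry:
                      dual(end) = end

?Unit.!Str.rec Z.!Int.+{more: &{ack: ?Str.&{stop: end, ack: end, retry: Z}, err: &{stop: ?Int.Z, ack: +{ok: end, err: Z}}}, ack: &{data: +{stop: ?Bool.Z, more: &{err: Z, data: Z}, data: +{ack: Z, more: Z, done: Z}}, done: ?Str.&{more: end, ok: end}, err: !Unit.&{ack: Z, err: Z, data: Z}}, ok: &{err: +{done: &{data: Z, done: Z}, ok: !Unit.Z, ack: +{retry: end, stop: end}}, retry: ?Unit.?Unit.Z, more: !Bool.+{data: Z, ok: end, retry: end}}}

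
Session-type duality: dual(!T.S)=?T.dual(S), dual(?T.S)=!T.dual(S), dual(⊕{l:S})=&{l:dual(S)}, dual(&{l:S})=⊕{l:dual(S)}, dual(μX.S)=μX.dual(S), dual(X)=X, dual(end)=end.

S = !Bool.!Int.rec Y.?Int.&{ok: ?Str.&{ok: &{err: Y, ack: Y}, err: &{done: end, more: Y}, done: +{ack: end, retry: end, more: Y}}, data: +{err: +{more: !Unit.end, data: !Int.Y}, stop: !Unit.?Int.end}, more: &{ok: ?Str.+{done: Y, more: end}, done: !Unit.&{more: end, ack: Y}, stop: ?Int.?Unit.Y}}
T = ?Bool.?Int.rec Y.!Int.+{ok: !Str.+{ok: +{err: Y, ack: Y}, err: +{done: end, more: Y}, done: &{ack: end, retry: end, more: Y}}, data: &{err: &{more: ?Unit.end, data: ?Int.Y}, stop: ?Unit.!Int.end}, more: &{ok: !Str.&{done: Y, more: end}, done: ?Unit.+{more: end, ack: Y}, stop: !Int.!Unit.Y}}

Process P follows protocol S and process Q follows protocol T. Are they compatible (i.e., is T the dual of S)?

NO

!Bool vs ?Bool  ✓
  !Int vs ?Int  ✓
    rec Y vs rec Y  ✓ (binder kept)
      ?Int vs !Int  ✓
        &{ok,data,more} vs +{ok,data,more}  ✓ labels match
          [ok]
            ?Str vs !Str  ✓
              &{ok,err,done} vs +{ok,err,done}  ✓ labels match
                [ok]
                  &{err,ack} vs +{err,ack}  ✓ labels match
                    [err]
                      Y vs Y  ✓
                    [ack]
                      Y vs Y  ✓
                [err]
                  &{done,more} vs +{done,more}  ✓ labels match
                    [done]
                      end vs end  ✓
                    [more]
                      Y vs Y  ✓
                [done]
                  +{ack,retry,more} vs &{ack,retry,more}  ✓ labels match
                    [ack]
                      end vs end  ✓
                    [retry]
                      end vs end  ✓
                    [more]
                      Y vs Y  ✓
          [data]
            +{err,stop} vs &{err,stop}  ✓ labels match
              [err]
                +{more,data} vs &{more,data}  ✓ labels match
                  [more]
                    !Unit vs ?Unit  ✓
                      end vs end  ✓
                  [data]
                    !Int vs ?Int  ✓
                      Y vs Y  ✓
              [stop]
                !Unit vs ?Unit  ✓
                  ?Int vs !Int  ✓
                    end vs end  ✓
          [more]
            &{ok,done,stop} vs &{ok,done,stop}  ✗ choice polarity not flipped — not dual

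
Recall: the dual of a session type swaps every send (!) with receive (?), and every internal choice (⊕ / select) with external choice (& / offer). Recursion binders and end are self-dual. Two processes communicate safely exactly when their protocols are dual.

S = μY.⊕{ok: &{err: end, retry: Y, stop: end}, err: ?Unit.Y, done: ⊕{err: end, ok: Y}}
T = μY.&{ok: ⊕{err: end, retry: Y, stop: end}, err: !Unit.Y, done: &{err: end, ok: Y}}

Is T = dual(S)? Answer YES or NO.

μY vs μY  match (μ self-dual)
  ⊕{ok,err,done} vs &{ok,err,done}  match label sets agree
    case ok:
      &{err,retry,stop} vs ⊕{err,retry,stop}  match label sets agree
        case err:
          end vs end  match
        case retry:
          Y vs Y  match
        case stop:
          end vs end  match
    case err:
      ?Unit vs !Unit  match
        Y vs Y  match
    case done:
      ⊕{err,ok} vs &{err,ok}  match label sets agree
        case err:
          end vs end  match
        case ok:
          Y vs Y  match

YES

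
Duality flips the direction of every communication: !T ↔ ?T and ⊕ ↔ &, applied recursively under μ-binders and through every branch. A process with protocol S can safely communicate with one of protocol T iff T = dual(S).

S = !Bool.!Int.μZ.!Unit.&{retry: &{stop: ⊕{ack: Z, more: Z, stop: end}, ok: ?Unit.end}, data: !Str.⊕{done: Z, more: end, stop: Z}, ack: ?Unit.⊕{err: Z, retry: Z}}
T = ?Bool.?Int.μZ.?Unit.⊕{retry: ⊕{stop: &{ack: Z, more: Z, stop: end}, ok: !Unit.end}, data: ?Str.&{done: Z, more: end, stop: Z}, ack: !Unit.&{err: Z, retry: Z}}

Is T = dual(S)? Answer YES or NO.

YES

!Bool ‖ ?Bool  ✓
  !Int ‖ ?Int  ✓
    μZ ‖ μZ  ✓ (binder kept)
      !Unit ‖ ?Unit  ✓
        &{retry,data,ack} ‖ ⊕{retry,data,ack}  ✓ labels match
          [retry]
            &{stop,ok} ‖ ⊕{stop,ok}  ✓ labels match
              [stop]
                ⊕{ack,more,stop} ‖ &{ack,more,stop}  ✓ labels match
                  [ack]
                    Z ‖ Z  ✓
                  [more]
                    Z ‖ Z  ✓
                  [stop]
                    end ‖ end  ✓
              [ok]
                ?Unit ‖ !Unit  ✓
                  end ‖ end  ✓
          [data]
            !Str ‖ ?Str  ✓
              ⊕{done,more,stop} ‖ &{done,more,stop}  ✓ labels match
                [done]
                  Z ‖ Z  ✓
                [more]
                  end ‖ end  ✓
                [stop]
                  Z ‖ Z  ✓
          [ack]
            ?Unit ‖ !Unit  ✓
              ⊕{err,retry} ‖ &{err,retry}  ✓ labels match
                [err]
                  Z ‖ Z  ✓
                [retry]
                  Z ‖ Z  ✓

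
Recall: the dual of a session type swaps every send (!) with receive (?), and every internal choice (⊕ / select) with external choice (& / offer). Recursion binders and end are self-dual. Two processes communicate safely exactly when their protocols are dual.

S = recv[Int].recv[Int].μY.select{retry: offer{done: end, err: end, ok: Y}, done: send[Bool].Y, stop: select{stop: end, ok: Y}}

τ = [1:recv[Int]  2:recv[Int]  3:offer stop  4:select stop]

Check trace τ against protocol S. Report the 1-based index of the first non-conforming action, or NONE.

3

step 1: recv[Int]  ✓  residual = recv[Int].μY.…
step 2: recv[Int]  ✓  residual = μY.…
step 3: got offer stop, protocol expects select retry or select done or select stop  ✗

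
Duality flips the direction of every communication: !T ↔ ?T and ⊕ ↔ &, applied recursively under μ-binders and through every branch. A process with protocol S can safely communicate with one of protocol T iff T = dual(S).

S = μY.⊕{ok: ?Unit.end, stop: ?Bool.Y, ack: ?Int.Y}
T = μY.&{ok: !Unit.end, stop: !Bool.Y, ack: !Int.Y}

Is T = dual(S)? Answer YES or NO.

μY | μY  ok (μ self-dual)
  ⊕{ok,stop,ack} | &{ok,stop,ack}  ok labels match
    • ok:
      ?Unit | !Unit  ok
        end | end  ok
    • stop:
      ?Bool | !Bool  ok
        Y | Y  ok
    • ack:
      ?Int | !Int  ok
        Y | Y  ok

YES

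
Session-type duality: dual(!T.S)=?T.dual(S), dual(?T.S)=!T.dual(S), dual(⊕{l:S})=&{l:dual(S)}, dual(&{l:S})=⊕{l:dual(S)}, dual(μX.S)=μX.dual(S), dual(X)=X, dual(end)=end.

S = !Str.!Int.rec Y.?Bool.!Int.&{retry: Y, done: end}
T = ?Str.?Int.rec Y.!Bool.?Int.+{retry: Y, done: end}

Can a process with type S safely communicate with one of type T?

!Str ‖ ?Str  ok
  !Int ‖ ?Int  ok
    rec Y ‖ rec Y  ok (μ self-dual)
      ?Bool ‖ !Bool  ok
        !Int ‖ ?Int  ok
          &{retry,done} ‖ +{retry,done}  ok same labels
            [retry]
              Y ‖ Y  ok
            [done]
              end ‖ end  ok

YES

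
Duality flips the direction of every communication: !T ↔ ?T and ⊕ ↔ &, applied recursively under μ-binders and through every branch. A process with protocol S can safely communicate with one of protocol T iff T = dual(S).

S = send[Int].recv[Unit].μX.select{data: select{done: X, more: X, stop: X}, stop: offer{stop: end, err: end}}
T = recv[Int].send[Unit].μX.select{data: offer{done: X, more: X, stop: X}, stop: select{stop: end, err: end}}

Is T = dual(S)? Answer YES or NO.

NO

send[Int] | recv[Int]  match
  recv[Unit] | send[Unit]  match
    μX | μX  match (rec unchanged)
      select{data,stop} | select{data,stop}  ✗ choice polarity not flipped — not dual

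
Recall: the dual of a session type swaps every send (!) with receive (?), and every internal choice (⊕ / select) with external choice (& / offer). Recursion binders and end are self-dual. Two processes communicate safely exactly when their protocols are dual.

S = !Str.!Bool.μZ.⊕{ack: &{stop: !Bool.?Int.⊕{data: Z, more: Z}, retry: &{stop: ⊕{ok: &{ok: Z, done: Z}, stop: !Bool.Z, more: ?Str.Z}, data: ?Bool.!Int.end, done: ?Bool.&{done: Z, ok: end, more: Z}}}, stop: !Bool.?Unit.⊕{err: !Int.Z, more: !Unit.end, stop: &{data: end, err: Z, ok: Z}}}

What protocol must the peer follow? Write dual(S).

!Str ↦ ?Str
  !Bool ↦ ?Bool
    μZ ↦ μZ  (rec unchanged)
      ⊕{ack,stop} ↦ &{ack,stop}  (select→offer)
        [ack]
          &{stop,retry} ↦ ⊕{stop,retry}  (&→⊕)
            [stop]
              !Bool ↦ ?Bool
                ?Int ↦ !Int
                  ⊕{data,more} ↦ &{data,more}  (select→offer)
                    [data]
                      dual(Z) = Z
                    [more]
                      dual(Z) = Z
            [retry]
              &{stop,data,done} ↦ ⊕{stop,data,done}  (&→⊕)
                [stop]
                  ⊕{ok,stop,more} ↦ &{ok,stop,more}  (select→offer)
                    [ok]
                      &{ok,done} ↦ ⊕{ok,done}  (&→⊕)
                        [ok]
                          dual(Z) = Z
                        [done]
                          dual(Z) = Z
                    [stop]
                      !Bool ↦ ?Bool
                        dual(Z) = Z
                    [more]
                      ?Str ↦ !Str
                        dual(Z) = Z
                [data]
                  ?Bool ↦ !Bool
                    !Int ↦ ?Int
                      dual(end) = end
                [done]
                  ?Bool ↦ !Bool
                    &{done,ok,more} ↦ ⊕{done,ok,more}  (&→⊕)
                      [done]
                        dual(Z) = Z
                      [ok]
                        dual(end) = end
                      [more]
                        dual(Z) = Z
        [stop]
          !Bool ↦ ?Bool
            ?Unit ↦ !Unit
              ⊕{err,more,stop} ↦ &{err,more,stop}  (select→offer)
                [err]
                  !Int ↦ ?Int
                    dual(Z) = Z
                [more]
                  !Unit ↦ ?Unit
                    dual(end) = end
                [stop]
                  &{data,err,ok} ↦ ⊕{data,err,ok}  (&→⊕)
                    [data]
                      dual(end) = end
                    [err]
                      dual(Z) = Z
                    [ok]
                      dual(Z) = Z

?Str.?Bool.μZ.&{ack: ⊕{stop: ?Bool.!Int.&{data: Z, more: Z}, retry: ⊕{stop: &{ok: ⊕{ok: Z, done: Z}, stop: ?Bool.Z, more: !Str.Z}, data: !Bool.?Int.end, done: !Bool.⊕{done: Z, ok: end, more: Z}}}, stop: ?Bool.!Unit.&{err: ?Int.Z, more: ?Unit.end, stop: ⊕{data: end, err: Z, ok: Z}}}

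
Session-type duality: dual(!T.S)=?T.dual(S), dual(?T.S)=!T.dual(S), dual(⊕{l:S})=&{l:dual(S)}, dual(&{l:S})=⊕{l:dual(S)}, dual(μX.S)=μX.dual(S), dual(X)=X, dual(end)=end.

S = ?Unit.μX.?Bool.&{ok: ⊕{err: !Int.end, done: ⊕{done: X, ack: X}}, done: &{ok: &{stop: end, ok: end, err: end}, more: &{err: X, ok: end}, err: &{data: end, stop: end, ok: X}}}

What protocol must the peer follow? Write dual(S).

?Unit ↦ !Unit
  μX ↦ μX  (binder kept)
    ?Bool ↦ !Bool
      &{ok,done} ↦ ⊕{ok,done}  (&→⊕)
        case ok:
          ⊕{err,done} ↦ &{err,done}  (select→offer)
            case err:
              !Int ↦ ?Int
                end ↦ end
            case done:
              ⊕{done,ack} ↦ &{done,ack}  (select→offer)
                case done:
                  X ↦ X
                case ack:
                  X ↦ X
        case done:
          &{ok,more,err} ↦ ⊕{ok,more,err}  (&→⊕)
            case ok:
              &{stop,ok,err} ↦ ⊕{stop,ok,err}  (&→⊕)
                case stop:
                  end ↦ end
                case ok:
                  end ↦ end
                case err:
                  end ↦ end
            case more:
              &{err,ok} ↦ ⊕{err,ok}  (&→⊕)
                case err:
                  X ↦ X
                case ok:
                  end ↦ end
            case err:
              &{data,stop,ok} ↦ ⊕{data,stop,ok}  (&→⊕)
                case data:
                  end ↦ end
                case stop:
                  end ↦ end
                case ok:
                  X ↦ X

!Unit.μX.!Bool.⊕{ok: &{err: ?Int.end, done: &{done: X, ack: X}}, done: ⊕{ok: ⊕{stop: end, ok: end, err: end}, more: ⊕{err: X, ok: end}, err: ⊕{data: end, stop: end, ok: X}}}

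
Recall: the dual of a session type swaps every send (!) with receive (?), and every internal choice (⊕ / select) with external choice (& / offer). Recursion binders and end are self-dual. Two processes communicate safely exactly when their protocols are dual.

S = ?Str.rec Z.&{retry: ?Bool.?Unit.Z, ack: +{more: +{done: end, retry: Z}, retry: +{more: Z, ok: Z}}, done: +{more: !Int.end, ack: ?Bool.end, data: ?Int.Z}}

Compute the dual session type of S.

!Str.rec Z.+{retry: !Bool.!Unit.Z, ack: &{more: &{done: end, retry: Z}, retry: &{more: Z, ok: Z}}, done: &{more: ?Int.end, ack: !Bool.end, data: !Int.Z}}

?Str → !Str
  rec Z → rec Z  (μ self-dual)
    &{retry,ack,done} → +{retry,ack,done}  (offer→select)
      case retry:
        ?Bool → !Bool
          ?Unit → !Unit
            Z ↦ Z
      case ack:
        +{more,retry} → &{more,retry}  (select→offer)
          case more:
            +{done,retry} → &{done,retry}  (select→offer)
              case done:
                end ↦ end
              case retry:
                Z ↦ Z
          case retry:
            +{more,ok} → &{more,ok}  (select→offer)
              case more:
                Z ↦ Z
              case ok:
                Z ↦ Z
      case done:
        +{more,ack,data} → &{more,ack,data}  (select→offer)
          case more:
            !Int → ?Int
              end ↦ end
          case ack:
            ?Bool → !Bool
              end ↦ end
          case data:
            ?Int → !Int
              Z ↦ Z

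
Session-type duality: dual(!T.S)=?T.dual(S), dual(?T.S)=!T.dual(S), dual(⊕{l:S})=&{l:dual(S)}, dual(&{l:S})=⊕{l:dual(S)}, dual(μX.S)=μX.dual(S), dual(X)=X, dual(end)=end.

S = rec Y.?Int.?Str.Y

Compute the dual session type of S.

rec Y.!Int.!Str.Y

rec Y → rec Y  (rec unchanged)
  ?Int → !Int
    ?Str → !Str
      Y ↦ Y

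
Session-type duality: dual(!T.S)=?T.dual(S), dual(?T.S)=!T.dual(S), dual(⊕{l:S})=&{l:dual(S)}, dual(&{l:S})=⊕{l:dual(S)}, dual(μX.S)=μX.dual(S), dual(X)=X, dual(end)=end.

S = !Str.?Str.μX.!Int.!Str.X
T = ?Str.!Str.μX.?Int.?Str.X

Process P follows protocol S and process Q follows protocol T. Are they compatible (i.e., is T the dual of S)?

YES

!Str | ?Str  ok
  ?Str | !Str  ok
    μX | μX  ok (rec unchanged)
      !Int | ?Int  ok
        !Str | ?Str  ok
          X | X  ok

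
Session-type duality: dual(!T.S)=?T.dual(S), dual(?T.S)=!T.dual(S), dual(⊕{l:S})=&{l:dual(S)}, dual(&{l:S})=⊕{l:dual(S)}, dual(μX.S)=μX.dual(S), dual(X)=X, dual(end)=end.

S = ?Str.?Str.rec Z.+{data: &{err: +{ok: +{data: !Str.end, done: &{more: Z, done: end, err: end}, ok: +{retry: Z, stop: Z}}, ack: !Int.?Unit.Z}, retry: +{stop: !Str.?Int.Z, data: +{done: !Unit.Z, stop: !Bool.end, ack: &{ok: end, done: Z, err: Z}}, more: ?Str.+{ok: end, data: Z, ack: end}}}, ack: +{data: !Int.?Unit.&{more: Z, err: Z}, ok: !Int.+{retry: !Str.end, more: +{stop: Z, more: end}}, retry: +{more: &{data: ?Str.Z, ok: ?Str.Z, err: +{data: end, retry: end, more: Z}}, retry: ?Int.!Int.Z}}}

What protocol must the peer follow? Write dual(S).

?Str ↦ !Str
  ?Str ↦ !Str
    rec Z ↦ rec Z  (μ self-dual)
      +{data,ack} ↦ &{data,ack}  (select→offer)
        case data:
          &{err,retry} ↦ +{err,retry}  (&→⊕)
            case err:
              +{ok,ack} ↦ &{ok,ack}  (select→offer)
                case ok:
                  +{data,done,ok} ↦ &{data,done,ok}  (select→offer)
                    case data:
                      !Str ↦ ?Str
                        dual(end) = end
                    case done:
                      &{more,done,err} ↦ +{more,done,err}  (&→⊕)
                        case more:
                          dual(Z) = Z
                        case done:
                          dual(end) = end
                        case err:
                          dual(end) = end
                    case ok:
                      +{retry,stop} ↦ &{retry,stop}  (select→offer)
                        case retry:
                          dual(Z) = Z
                        case stop:
                          dual(Z) = Z
                case ack:
                  !Int ↦ ?Int
                    ?Unit ↦ !Unit
                      dual(Z) = Z
            case retry:
              +{stop,data,more} ↦ &{stop,data,more}  (select→offer)
                case stop:
                  !Str ↦ ?Str
                    ?Int ↦ !Int
                      dual(Z) = Z
                case data:
                  +{done,stop,ack} ↦ &{done,stop,ack}  (select→offer)
                    case done:
                      !Unit ↦ ?Unit
                        dual(Z) = Z
                    case stop:
                      !Bool ↦ ?Bool
                        dual(end) = end
                    case ack:
                      &{ok,done,err} ↦ +{ok,done,err}  (&→⊕)
                        case ok:
                          dual(end) = end
                        case done:
                          dual(Z) = Z
                        case err:
                          dual(Z) = Z
                case more:
                  ?Str ↦ !Str
                    +{ok,data,ack} ↦ &{ok,data,ack}  (select→offer)
                      case ok:
                        dual(end) = end
                      case data:
                        dual(Z) = Z
                      case ack:
                        dual(end) = end
        case ack:
          +{data,ok,retry} ↦ &{data,ok,retry}  (select→offer)
            case data:
              !Int ↦ ?Int
                ?Unit ↦ !Unit
                  &{more,err} ↦ +{more,err}  (&→⊕)
                    case more:
                      dual(Z) = Z
                    case err:
                      dual(Z) = Z
            case ok:
              !Int ↦ ?Int
                +{retry,more} ↦ &{retry,more}  (select→offer)
                  case retry:
                    !Str ↦ ?Str
                      dual(end) = end
                  case more:
                    +{stop,more} ↦ &{stop,more}  (select→offer)
                      case stop:
                        dual(Z) = Z
                      case more:
                        dual(end) = end
            case retry:
              +{more,retry} ↦ &{more,retry}  (select→offer)
                case more:
                  &{data,ok,err} ↦ +{data,ok,err}  (&→⊕)
                    case data:
                      ?Str ↦ !Str
                        dual(Z) = Z
                    case ok:
                      ?Str ↦ !Str
                        dual(Z) = Z
                    case err:
                      +{data,retry,more} ↦ &{data,retry,more}  (select→offer)
                        case data:
                          dual(end) = end
                        case retry:
                          dual(end) = end
                        case more:
                          dual(Z) = Z
                case retry:
                  ?Int ↦ !Int
                    !Int ↦ ?Int
                      dual(Z) = Z

!Str.!Str.rec Z.&{data: +{err: &{ok: &{data: ?Str.end, done: +{more: Z, done: end, err: end}, ok: &{retry: Z, stop: Z}}, ack: ?Int.!Unit.Z}, retry: &{stop: ?Str.!Int.Z, data: &{done: ?Unit.Z, stop: ?Bool.end, ack: +{ok: end, done: Z, err: Z}}, more: !Str.&{ok: end, data: Z, ack: end}}}, ack: &{data: ?Int.!Unit.+{more: Z, err: Z}, ok: ?Int.&{retry: ?Str.end, more: &{stop: Z, more: end}}, retry: &{more: +{data: !Str.Z, ok: !Str.Z, err: &{data: end, retry: end, more: Z}}, retry: !Int.?Int.Z}}}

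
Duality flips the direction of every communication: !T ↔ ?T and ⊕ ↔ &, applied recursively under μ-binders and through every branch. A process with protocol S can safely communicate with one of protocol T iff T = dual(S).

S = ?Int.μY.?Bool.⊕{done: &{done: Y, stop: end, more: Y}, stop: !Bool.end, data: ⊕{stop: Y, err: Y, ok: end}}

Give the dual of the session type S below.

!Int.μY.!Bool.&{done: ⊕{done: Y, stop: end, more: Y}, stop: ?Bool.end, data: &{stop: Y, err: Y, ok: end}}

?Int = !Int
  μY = μY  (μ self-dual)
    ?Bool = !Bool
      ⊕{done,stop,data} = &{done,stop,data}  (⊕→&)
        [done]
          &{done,stop,more} = ⊕{done,stop,more}  (external→internal)
            [done]
              Y self-dual
            [stop]
              end self-dual
            [more]
              Y self-dual
        [stop]
          !Bool = ?Bool
            end self-dual
        [data]
          ⊕{stop,err,ok} = &{stop,err,ok}  (⊕→&)
            [stop]
              Y self-dual
            [err]
              Y self-dual
            [ok]
              end self-dual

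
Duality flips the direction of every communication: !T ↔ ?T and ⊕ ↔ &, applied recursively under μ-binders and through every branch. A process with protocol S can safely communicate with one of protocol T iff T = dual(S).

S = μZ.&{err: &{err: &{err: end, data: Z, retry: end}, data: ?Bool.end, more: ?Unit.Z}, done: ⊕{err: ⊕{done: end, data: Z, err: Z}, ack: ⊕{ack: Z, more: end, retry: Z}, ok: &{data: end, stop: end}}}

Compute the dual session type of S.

μZ.⊕{err: ⊕{err: ⊕{err: end, data: Z, retry: end}, data: !Bool.end, more: !Unit.Z}, done: &{err: &{done: end, data: Z, err: Z}, ack: &{ack: Z, more: end, retry: Z}, ok: ⊕{data: end, stop: end}}}

μZ → μZ  (rec unchanged)
  &{err,done} → ⊕{err,done}  (&→⊕)
    • err:
      &{err,data,more} → ⊕{err,data,more}  (&→⊕)
        • err:
          &{err,data,retry} → ⊕{err,data,retry}  (&→⊕)
            • err:
              end ↦ end
            • data:
              Z ↦ Z
            • retry:
              end ↦ end
        • data:
          ?Bool → !Bool
            end ↦ end
        • more:
          ?Unit → !Unit
            Z ↦ Z
    • done:
      ⊕{err,ack,ok} → &{err,ack,ok}  (internal→external)
        • err:
          ⊕{done,data,err} → &{done,data,err}  (internal→external)
            • done:
              end ↦ end
            • data:
              Z ↦ Z
            • err:
              Z ↦ Z
        • ack:
          ⊕{ack,more,retry} → &{ack,more,retry}  (internal→external)
            • ack:
              Z ↦ Z
            • more:
              end ↦ end
            • retry:
              Z ↦ Z
        • ok:
          &{data,stop} → ⊕{data,stop}  (&→⊕)
            • data:
              end ↦ end
            • stop:
              end ↦ end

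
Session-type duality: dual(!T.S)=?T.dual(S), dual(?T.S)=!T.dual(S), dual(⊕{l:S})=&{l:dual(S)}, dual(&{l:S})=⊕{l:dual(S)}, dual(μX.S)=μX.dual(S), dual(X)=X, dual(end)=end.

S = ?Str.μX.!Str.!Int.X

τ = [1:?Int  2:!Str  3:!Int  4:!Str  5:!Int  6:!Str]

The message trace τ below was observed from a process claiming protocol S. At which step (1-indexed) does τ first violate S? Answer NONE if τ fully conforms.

@1 got ?Int, protocol expects ?Str  ✗

1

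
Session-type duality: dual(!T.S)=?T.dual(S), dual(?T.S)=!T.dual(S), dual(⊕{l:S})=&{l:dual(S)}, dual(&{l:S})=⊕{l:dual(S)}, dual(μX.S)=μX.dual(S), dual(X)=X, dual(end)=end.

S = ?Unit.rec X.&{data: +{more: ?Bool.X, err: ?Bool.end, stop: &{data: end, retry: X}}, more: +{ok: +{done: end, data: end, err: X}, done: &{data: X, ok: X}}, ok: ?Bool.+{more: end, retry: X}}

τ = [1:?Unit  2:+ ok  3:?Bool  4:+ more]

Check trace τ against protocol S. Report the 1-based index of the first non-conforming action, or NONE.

[1] ?Unit  ✓  cont: rec X.…
[2] got + ok, protocol expects & data or & more or & ok  ✗

2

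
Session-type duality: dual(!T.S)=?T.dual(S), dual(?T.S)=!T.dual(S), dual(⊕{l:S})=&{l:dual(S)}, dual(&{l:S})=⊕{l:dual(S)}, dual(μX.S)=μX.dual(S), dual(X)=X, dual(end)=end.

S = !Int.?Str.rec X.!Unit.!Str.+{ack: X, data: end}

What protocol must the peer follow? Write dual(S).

?Int.!Str.rec X.?Unit.?Str.&{ack: X, data: end}

!Int ↦ ?Int
  ?Str ↦ !Str
    rec X ↦ rec X  (rec unchanged)
      !Unit ↦ ?Unit
        !Str ↦ ?Str
          +{ack,data} ↦ &{ack,data}  (⊕→&)
            • ack:
              X self-dual
            • data:
              end self-dual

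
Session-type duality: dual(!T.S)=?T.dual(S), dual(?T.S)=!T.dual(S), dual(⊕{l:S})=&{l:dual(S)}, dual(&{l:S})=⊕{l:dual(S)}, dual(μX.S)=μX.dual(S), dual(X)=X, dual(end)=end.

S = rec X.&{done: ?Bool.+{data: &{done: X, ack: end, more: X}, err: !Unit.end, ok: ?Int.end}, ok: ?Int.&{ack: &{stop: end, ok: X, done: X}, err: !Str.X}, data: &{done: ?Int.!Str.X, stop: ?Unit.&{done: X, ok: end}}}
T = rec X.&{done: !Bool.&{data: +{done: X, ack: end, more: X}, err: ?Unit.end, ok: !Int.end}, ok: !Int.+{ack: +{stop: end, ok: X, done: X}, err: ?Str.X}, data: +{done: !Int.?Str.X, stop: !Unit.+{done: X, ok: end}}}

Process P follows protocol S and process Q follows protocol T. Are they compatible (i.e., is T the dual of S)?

rec X ‖ rec X  ok (rec unchanged)
  &{done,ok,data} ‖ &{done,ok,data}  ✗ choice polarity not flipped — not dual

NO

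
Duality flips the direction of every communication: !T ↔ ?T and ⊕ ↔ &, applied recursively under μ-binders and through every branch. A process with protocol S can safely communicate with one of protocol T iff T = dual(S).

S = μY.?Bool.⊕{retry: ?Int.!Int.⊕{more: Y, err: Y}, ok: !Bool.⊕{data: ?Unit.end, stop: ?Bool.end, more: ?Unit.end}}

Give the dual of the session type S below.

μY.!Bool.&{retry: !Int.?Int.&{more: Y, err: Y}, ok: ?Bool.&{data: !Unit.end, stop: !Bool.end, more: !Unit.end}}

μY = μY  (rec unchanged)
  ?Bool = !Bool
    ⊕{retry,ok} = &{retry,ok}  (⊕→&)
      case retry:
        ?Int = !Int
          !Int = ?Int
            ⊕{more,err} = &{more,err}  (⊕→&)
              case more:
                dual(Y) = Y
              case err:
                dual(Y) = Y
      case ok:
        !Bool = ?Bool
          ⊕{data,stop,more} = &{data,stop,more}  (⊕→&)
            case data:
              ?Unit = !Unit
                dual(end) = end
            case stop:
              ?Bool = !Bool
                dual(end) = end
            case more:
              ?Unit = !Unit
                dual(end) = end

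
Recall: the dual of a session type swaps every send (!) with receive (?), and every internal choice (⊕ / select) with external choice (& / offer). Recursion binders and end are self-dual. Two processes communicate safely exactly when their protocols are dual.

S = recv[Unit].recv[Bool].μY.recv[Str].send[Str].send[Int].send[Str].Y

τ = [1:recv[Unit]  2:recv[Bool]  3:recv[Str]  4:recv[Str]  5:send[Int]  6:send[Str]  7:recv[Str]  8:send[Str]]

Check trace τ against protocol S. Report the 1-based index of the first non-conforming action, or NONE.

4

step 1: recv[Unit]  ✓  residual = recv[Bool].μY.…
step 2: recv[Bool]  ✓  residual = μY.…
step 3: recv[Str]  ✓  residual = send[Str].send[Int].send[Str].μY.…
step 4: got recv[Str], protocol expects send[Str]  ✗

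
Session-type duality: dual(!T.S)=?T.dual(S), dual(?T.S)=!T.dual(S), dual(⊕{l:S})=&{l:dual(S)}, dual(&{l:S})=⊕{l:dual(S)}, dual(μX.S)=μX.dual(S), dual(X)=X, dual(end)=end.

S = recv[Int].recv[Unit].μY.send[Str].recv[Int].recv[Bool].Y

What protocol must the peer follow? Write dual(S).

send[Int].send[Unit].μY.recv[Str].send[Int].send[Bool].Y

recv[Int] = send[Int]
  recv[Unit] = send[Unit]
    μY = μY  (binder kept)
      send[Str] = recv[Str]
        recv[Int] = send[Int]
          recv[Bool] = send[Bool]
            Y self-dual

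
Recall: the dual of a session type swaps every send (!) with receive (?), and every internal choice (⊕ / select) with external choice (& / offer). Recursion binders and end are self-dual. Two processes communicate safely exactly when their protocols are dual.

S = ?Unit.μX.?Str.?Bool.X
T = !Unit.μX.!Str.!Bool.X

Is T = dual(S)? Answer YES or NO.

YES

?Unit | !Unit  match
  μX | μX  match (rec unchanged)
    ?Str | !Str  match
      ?Bool | !Bool  match
        X | X  match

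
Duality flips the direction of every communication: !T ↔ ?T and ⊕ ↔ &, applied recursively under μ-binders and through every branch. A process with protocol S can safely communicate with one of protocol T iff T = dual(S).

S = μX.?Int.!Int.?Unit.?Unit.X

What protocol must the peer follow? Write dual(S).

μX = μX  (binder kept)
  ?Int = !Int
    !Int = ?Int
      ?Unit = !Unit
        ?Unit = !Unit
          X self-dual

μX.!Int.?Int.!Unit.!Unit.X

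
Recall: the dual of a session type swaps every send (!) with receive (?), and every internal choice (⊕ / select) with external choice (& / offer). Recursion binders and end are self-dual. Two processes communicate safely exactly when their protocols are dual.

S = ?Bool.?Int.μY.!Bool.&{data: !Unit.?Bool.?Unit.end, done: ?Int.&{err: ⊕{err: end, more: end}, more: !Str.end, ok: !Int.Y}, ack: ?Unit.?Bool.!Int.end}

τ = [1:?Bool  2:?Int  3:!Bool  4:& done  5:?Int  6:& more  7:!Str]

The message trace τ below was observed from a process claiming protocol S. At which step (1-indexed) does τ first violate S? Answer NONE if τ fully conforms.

step 1: ?Bool  ok  now at ?Int.μY.…
step 2: ?Int  ok  now at μY.…
step 3: !Bool  ok  now at &{data: !Unit.?Bool.?Unit.end, done: ?Int.&{err: ⊕{err: end, more: end}, more: !Str.end, ok: !Int.μY.…}, ack: ?Unit.?Bool.!Int.end}
step 4: & done  ok  now at ?Int.&{err: ⊕{err: end, more: end}, more: !Str.end, ok: !Int.μY.…}
step 5: ?Int  ok  now at &{err: ⊕{err: end, more: end}, more: !Str.end, ok: !Int.μY.…}
step 6: & more  ok  now at !Str.end
step 7: !Str  ok  now at end
τ conforms to S (length 7)

NONE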